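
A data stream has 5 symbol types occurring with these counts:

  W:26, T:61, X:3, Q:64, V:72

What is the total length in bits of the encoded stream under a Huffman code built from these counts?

Merge the two smallest weights repeatedly:
merge X(3) and W(26): 29
merge 29 and T(61): 90
merge Q(64) and V(72): 136
merge 90 and 136: 226
Total encoded bits = sum of merged weights = 29 + 90 + 136 + 226 = 481.

481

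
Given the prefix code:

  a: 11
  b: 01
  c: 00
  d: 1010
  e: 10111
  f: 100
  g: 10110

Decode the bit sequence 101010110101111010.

dged

Read left to right; each codeword is recognised as soon as it completes (prefix code):
  1010→d | 10110→g | 10111→e | 1010→d
Decoded message: dged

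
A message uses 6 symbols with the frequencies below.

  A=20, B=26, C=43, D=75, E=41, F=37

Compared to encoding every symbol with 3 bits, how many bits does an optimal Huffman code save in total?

Fixed-length: 3 bits × 242 symbols = 726 bits.
Huffman merges:
combine A(20), B(26) → 46
combine F(37), E(41) → 78
combine C(43), 46 → 89
combine D(75), 78 → 153
combine 89, 153 → 242
Huffman total = 46 + 78 + 89 + 153 + 242 = 608 bits.
Saving = 726 − 608 = 118 bits.

118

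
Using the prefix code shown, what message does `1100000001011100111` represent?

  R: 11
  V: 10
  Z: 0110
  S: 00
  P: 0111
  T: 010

RSSSTRVP

Read left to right; each codeword is recognised as soon as it completes (prefix code):
  11→R | 00→S | 00→S | 00→S | 010→T | 11→R | 10→V | 0111→P
Decoded message: RSSSTRVP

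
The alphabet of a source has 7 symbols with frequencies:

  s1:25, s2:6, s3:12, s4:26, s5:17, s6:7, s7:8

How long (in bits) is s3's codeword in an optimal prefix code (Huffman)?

Repeatedly merge the two smallest:
merge s2(6) and s6(7): 13
merge s7(8) and s3(12): 20
merge 13 and s5(17): 30
merge 20 and s1(25): 45
merge s4(26) and 30: 56
merge 45 and 56: 101
s3's leaf is at depth 3, giving a 3-bit codeword.

3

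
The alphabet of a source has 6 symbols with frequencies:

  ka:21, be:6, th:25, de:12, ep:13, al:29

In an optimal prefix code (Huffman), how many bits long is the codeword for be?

4

Build the tree from the bottom:
combine be(6), de(12) → 18
combine ep(13), 18 → 31
combine ka(21), th(25) → 46
combine al(29), 31 → 60
combine 46, 60 → 106
be sits 4 levels below the root, so its codeword is 4 bits.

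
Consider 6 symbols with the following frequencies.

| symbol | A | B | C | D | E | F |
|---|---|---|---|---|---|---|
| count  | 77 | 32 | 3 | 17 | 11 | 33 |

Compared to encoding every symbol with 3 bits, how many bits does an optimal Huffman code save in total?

142

Fixed-length: 3 bits × 173 symbols = 519 bits.
Huffman merges:
C(3) + E(11) → 14
14 + D(17) → 31
31 + B(32) → 63
F(33) + 63 → 96
A(77) + 96 → 173
Huffman total = 14 + 31 + 63 + 96 + 173 = 377 bits.
Saving = 519 − 377 = 142 bits.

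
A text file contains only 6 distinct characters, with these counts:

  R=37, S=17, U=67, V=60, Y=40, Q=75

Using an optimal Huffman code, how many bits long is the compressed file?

Greedily combine the two least-frequent nodes:
S(17) + R(37) → 54
Y(40) + 54 → 94
V(60) + U(67) → 127
Q(75) + 94 → 169
127 + 169 → 296
The encoded length is the sum of every internal node's weight: 54 + 94 + 127 + 169 + 296 = 740 bits.

740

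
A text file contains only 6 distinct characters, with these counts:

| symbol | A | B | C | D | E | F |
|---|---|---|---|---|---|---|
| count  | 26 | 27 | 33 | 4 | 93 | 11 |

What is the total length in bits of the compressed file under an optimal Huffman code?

Build the Huffman tree bottom-up:
combine D(4), F(11) → 15
combine 15, A(26) → 41
combine B(27), C(33) → 60
combine 41, 60 → 101
combine E(93), 101 → 194
The encoded length is the sum of every internal node's weight: 15 + 41 + 60 + 101 + 194 = 411 bits.

411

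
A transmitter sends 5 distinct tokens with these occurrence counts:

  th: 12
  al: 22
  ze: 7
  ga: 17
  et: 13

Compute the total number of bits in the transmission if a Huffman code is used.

Build the Huffman tree bottom-up:
ze(7) + th(12) → 19
et(13) + ga(17) → 30
19 + al(22) → 41
30 + 41 → 71
The encoded length is the sum of every internal node's weight: 19 + 30 + 41 + 71 = 161 bits.

161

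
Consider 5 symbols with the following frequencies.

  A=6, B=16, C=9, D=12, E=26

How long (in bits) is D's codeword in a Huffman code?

2

Build the tree from the bottom:
merge A(6) and C(9): 15
merge D(12) and 15: 27
merge B(16) and E(26): 42
merge 27 and 42: 69
The subtree containing D is merged 2 times, so code length = 2.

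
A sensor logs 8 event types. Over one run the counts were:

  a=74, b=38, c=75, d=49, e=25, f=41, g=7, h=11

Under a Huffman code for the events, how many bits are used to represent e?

Huffman merges, smallest pair first:
combine g(7), h(11) → 18
combine 18, e(25) → 43
combine b(38), f(41) → 79
combine 43, d(49) → 92
combine a(74), c(75) → 149
combine 79, 92 → 171
combine 149, 171 → 320
e sits 4 levels below the root, so its codeword is 4 bits.

4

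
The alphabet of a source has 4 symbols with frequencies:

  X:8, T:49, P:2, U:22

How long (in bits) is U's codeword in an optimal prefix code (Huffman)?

Huffman merges, smallest pair first:
P(2) + X(8) → 10
10 + U(22) → 32
32 + T(49) → 81
U's leaf is at depth 2, giving a 2-bit codeword.

2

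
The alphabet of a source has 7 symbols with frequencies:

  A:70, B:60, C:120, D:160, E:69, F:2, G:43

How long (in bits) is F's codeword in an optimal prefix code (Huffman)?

Repeatedly merge the two smallest:
combine F(2), G(43) → 45
combine 45, B(60) → 105
combine E(69), A(70) → 139
combine 105, C(120) → 225
combine 139, D(160) → 299
combine 225, 299 → 524
F's leaf is at depth 4, giving a 4-bit codeword.

4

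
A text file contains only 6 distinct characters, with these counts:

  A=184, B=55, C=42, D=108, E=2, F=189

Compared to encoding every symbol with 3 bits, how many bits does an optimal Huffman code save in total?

Fixed-length: 3 bits × 580 symbols = 1740 bits.
Huffman merges:
combine E(2), C(42) → 44
combine 44, B(55) → 99
combine 99, D(108) → 207
combine A(184), F(189) → 373
combine 207, 373 → 580
Huffman total = 44 + 99 + 207 + 373 + 580 = 1303 bits.
Saving = 1740 − 1303 = 437 bits.

437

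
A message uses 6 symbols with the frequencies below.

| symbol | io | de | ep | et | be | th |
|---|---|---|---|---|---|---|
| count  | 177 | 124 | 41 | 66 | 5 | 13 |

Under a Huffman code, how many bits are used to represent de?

Build the tree from the bottom:
combine be(5), th(13) → 18
combine 18, ep(41) → 59
combine 59, et(66) → 125
combine de(124), 125 → 249
combine io(177), 249 → 426
de sits 2 levels below the root, so its codeword is 2 bits.

2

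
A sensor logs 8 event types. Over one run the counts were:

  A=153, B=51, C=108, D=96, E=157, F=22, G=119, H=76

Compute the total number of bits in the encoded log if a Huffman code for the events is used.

2258

Build the Huffman tree bottom-up:
combine F(22), B(51) → 73
combine 73, H(76) → 149
combine D(96), C(108) → 204
combine G(119), 149 → 268
combine A(153), E(157) → 310
combine 204, 268 → 472
combine 310, 472 → 782
Each symbol's bit-cost is frequency × depth; summing gives 2258 bits (equivalently 73 + 149 + 204 + 268 + 310 + 472 + 782).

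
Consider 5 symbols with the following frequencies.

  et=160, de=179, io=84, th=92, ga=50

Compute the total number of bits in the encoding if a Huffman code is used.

Merge the two smallest weights repeatedly:
ga(50) + io(84) → 134
th(92) + 134 → 226
et(160) + de(179) → 339
226 + 339 → 565
Total encoded bits = sum of merged weights = 134 + 226 + 339 + 565 = 1264.

1264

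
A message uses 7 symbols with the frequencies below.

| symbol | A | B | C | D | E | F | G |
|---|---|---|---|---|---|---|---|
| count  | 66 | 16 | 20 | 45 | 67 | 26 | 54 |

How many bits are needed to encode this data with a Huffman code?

Greedily combine the two least-frequent nodes:
B(16) + C(20) → 36
F(26) + 36 → 62
D(45) + G(54) → 99
62 + A(66) → 128
E(67) + 99 → 166
128 + 166 → 294
Total encoded bits = sum of merged weights = 36 + 62 + 99 + 128 + 166 + 294 = 785.

785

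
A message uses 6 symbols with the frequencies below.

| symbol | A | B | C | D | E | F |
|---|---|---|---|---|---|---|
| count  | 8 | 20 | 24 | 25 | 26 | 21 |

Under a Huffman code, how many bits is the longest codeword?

Merge the two lowest-weight nodes at each step:
combine A(8), B(20) → 28
combine F(21), C(24) → 45
combine D(25), E(26) → 51
combine 28, 45 → 73
combine 51, 73 → 124
The first pair merged (A, B) ends up deepest, at depth 3.

3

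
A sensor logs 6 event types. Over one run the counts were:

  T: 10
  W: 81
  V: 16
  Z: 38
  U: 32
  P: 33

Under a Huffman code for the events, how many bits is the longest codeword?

4

Merge the two lowest-weight nodes at each step:
merge T(10) and V(16): 26
merge 26 and U(32): 58
merge P(33) and Z(38): 71
merge 58 and 71: 129
merge W(81) and 129: 210
The rarest symbols sit at the bottom; the longest codeword is 4 bits.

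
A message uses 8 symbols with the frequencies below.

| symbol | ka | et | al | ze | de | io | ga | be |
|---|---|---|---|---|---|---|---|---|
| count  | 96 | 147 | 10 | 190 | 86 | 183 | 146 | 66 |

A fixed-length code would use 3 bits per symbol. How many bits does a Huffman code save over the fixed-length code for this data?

Fixed-length: 3 bits × 924 symbols = 2772 bits.
Huffman merges:
combine al(10), be(66) → 76
combine 76, de(86) → 162
combine ka(96), ga(146) → 242
combine et(147), 162 → 309
combine io(183), ze(190) → 373
combine 242, 309 → 551
combine 373, 551 → 924
Huffman total = 76 + 162 + 242 + 309 + 373 + 551 + 924 = 2637 bits.
Saving = 2772 − 2637 = 135 bits.

135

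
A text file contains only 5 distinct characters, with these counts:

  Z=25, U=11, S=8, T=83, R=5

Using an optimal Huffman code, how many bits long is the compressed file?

Merge the two smallest weights repeatedly:
merge R(5) and S(8): 13
merge U(11) and 13: 24
merge 24 and Z(25): 49
merge 49 and T(83): 132
The encoded length is the sum of every internal node's weight: 13 + 24 + 49 + 132 = 218 bits.

218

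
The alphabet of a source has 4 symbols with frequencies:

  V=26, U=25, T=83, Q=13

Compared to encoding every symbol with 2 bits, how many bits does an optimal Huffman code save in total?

45

Fixed-length: 2 bits × 147 symbols = 294 bits.
Huffman merges:
merge Q(13) and U(25): 38
merge V(26) and 38: 64
merge 64 and T(83): 147
Huffman total = 38 + 64 + 147 = 249 bits.
Saving = 294 − 249 = 45 bits.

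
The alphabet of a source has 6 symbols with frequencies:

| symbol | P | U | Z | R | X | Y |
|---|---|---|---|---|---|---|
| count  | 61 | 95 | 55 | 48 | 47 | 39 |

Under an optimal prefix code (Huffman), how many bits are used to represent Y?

3

Repeatedly merge the two smallest:
merge Y(39) and X(47): 86
merge R(48) and Z(55): 103
merge P(61) and 86: 147
merge U(95) and 103: 198
merge 147 and 198: 345
Y's leaf is at depth 3, giving a 3-bit codeword.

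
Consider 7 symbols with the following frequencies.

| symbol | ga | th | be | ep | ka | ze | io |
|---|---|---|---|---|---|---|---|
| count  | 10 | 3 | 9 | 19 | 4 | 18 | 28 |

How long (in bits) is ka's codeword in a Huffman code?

Build the tree from the bottom:
combine th(3), ka(4) → 7
combine 7, be(9) → 16
combine ga(10), 16 → 26
combine ze(18), ep(19) → 37
combine 26, io(28) → 54
combine 37, 54 → 91
ka's leaf is at depth 5, giving a 5-bit codeword.

5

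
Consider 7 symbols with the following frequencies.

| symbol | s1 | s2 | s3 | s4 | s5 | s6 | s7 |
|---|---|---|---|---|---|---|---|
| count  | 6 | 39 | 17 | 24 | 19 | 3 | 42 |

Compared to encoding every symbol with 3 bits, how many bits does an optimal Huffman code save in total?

Fixed-length: 3 bits × 150 symbols = 450 bits.
Huffman merges:
s6(3) + s1(6) → 9
9 + s3(17) → 26
s5(19) + s4(24) → 43
26 + s2(39) → 65
s7(42) + 43 → 85
65 + 85 → 150
Huffman total = 9 + 26 + 43 + 65 + 85 + 150 = 378 bits.
Saving = 450 − 378 = 72 bits.

72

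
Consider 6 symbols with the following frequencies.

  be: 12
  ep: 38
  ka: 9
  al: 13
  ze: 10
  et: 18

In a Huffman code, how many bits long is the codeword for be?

3

Huffman merges, smallest pair first:
ka(9) + ze(10) → 19
be(12) + al(13) → 25
et(18) + 19 → 37
25 + 37 → 62
ep(38) + 62 → 100
be's leaf is at depth 3, giving a 3-bit codeword.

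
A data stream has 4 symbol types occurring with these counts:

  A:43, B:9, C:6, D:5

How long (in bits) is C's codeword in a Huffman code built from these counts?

Repeatedly merge the two smallest:
D(5) + C(6) → 11
B(9) + 11 → 20
20 + A(43) → 63
C's leaf is at depth 3, giving a 3-bit codeword.

3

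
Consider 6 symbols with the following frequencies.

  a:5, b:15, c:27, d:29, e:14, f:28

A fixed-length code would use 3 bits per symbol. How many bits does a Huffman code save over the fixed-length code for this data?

Fixed-length: 3 bits × 118 symbols = 354 bits.
Huffman merges:
merge a(5) and e(14): 19
merge b(15) and 19: 34
merge c(27) and f(28): 55
merge d(29) and 34: 63
merge 55 and 63: 118
Huffman total = 19 + 34 + 55 + 63 + 118 = 289 bits.
Saving = 354 − 289 = 65 bits.

65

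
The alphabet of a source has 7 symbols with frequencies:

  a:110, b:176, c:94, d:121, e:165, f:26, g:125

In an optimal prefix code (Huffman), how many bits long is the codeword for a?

3

Build the tree from the bottom:
combine f(26), c(94) → 120
combine a(110), 120 → 230
combine d(121), g(125) → 246
combine e(165), b(176) → 341
combine 230, 246 → 476
combine 341, 476 → 817
a's leaf is at depth 3, giving a 3-bit codeword.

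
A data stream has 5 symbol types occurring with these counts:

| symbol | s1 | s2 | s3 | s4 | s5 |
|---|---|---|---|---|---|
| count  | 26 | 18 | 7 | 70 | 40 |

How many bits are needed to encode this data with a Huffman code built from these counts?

Merge the two smallest weights repeatedly:
s3(7) + s2(18) → 25
25 + s1(26) → 51
s5(40) + 51 → 91
s4(70) + 91 → 161
Total encoded bits = sum of merged weights = 25 + 51 + 91 + 161 = 328.

328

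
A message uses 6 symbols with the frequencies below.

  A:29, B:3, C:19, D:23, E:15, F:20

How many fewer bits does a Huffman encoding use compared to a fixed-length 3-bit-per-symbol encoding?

Fixed-length: 3 bits × 109 symbols = 327 bits.
Huffman merges:
B(3) + E(15) → 18
18 + C(19) → 37
F(20) + D(23) → 43
A(29) + 37 → 66
43 + 66 → 109
Huffman total = 18 + 37 + 43 + 66 + 109 = 273 bits.
Saving = 327 − 273 = 54 bits.

54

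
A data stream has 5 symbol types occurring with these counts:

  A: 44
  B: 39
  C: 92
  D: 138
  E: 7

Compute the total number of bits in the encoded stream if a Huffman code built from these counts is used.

638

Greedily combine the two least-frequent nodes:
combine E(7), B(39) → 46
combine A(44), 46 → 90
combine 90, C(92) → 182
combine D(138), 182 → 320
Total encoded bits = sum of merged weights = 46 + 90 + 182 + 320 = 638.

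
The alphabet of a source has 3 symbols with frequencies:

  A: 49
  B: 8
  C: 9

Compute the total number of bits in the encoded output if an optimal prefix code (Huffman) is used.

Build the Huffman tree bottom-up:
combine B(8), C(9) → 17
combine 17, A(49) → 66
Total encoded bits = sum of merged weights = 17 + 66 = 83.

83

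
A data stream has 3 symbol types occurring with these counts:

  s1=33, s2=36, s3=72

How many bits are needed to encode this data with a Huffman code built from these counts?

210

Build the Huffman tree bottom-up:
combine s1(33), s2(36) → 69
combine 69, s3(72) → 141
Total encoded bits = sum of merged weights = 69 + 141 = 210.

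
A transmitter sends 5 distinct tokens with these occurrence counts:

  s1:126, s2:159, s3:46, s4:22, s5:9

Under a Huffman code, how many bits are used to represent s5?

Huffman merges, smallest pair first:
combine s5(9), s4(22) → 31
combine 31, s3(46) → 77
combine 77, s1(126) → 203
combine s2(159), 203 → 362
s5's leaf is at depth 4, giving a 4-bit codeword.

4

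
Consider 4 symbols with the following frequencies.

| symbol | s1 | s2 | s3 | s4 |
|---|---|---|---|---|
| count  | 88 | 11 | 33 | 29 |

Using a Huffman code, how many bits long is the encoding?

Build the Huffman tree bottom-up:
s2(11) + s4(29) → 40
s3(33) + 40 → 73
73 + s1(88) → 161
Total encoded bits = sum of merged weights = 40 + 73 + 161 = 274.

274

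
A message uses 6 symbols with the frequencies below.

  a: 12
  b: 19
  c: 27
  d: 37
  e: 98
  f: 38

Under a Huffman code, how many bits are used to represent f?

Build the tree from the bottom:
merge a(12) and b(19): 31
merge c(27) and 31: 58
merge d(37) and f(38): 75
merge 58 and 75: 133
merge e(98) and 133: 231
f's leaf is at depth 3, giving a 3-bit codeword.

3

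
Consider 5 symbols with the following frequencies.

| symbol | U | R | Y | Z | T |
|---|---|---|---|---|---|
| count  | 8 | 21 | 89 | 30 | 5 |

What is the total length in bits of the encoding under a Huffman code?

264

Build the Huffman tree bottom-up:
combine T(5), U(8) → 13
combine 13, R(21) → 34
combine Z(30), 34 → 64
combine 64, Y(89) → 153
Each symbol's bit-cost is frequency × depth; summing gives 264 bits (equivalently 13 + 34 + 64 + 153).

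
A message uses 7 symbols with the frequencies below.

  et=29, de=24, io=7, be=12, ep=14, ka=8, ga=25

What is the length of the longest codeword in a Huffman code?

Merge the two lowest-weight nodes at each step:
io(7) + ka(8) → 15
be(12) + ep(14) → 26
15 + de(24) → 39
ga(25) + 26 → 51
et(29) + 39 → 68
51 + 68 → 119
Maximum depth reached is 4.

4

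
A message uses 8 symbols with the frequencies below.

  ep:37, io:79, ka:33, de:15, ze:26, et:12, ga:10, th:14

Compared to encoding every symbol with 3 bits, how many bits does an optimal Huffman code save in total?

Fixed-length: 3 bits × 226 symbols = 678 bits.
Huffman merges:
ga(10) + et(12) → 22
th(14) + de(15) → 29
22 + ze(26) → 48
29 + ka(33) → 62
ep(37) + 48 → 85
62 + io(79) → 141
85 + 141 → 226
Huffman total = 22 + 29 + 48 + 62 + 85 + 141 + 226 = 613 bits.
Saving = 678 − 613 = 65 bits.

65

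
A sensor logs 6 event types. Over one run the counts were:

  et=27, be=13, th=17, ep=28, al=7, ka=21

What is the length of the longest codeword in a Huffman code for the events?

Merge the two lowest-weight nodes at each step:
combine al(7), be(13) → 20
combine th(17), 20 → 37
combine ka(21), et(27) → 48
combine ep(28), 37 → 65
combine 48, 65 → 113
The rarest symbols sit at the bottom; the longest codeword is 4 bits.

4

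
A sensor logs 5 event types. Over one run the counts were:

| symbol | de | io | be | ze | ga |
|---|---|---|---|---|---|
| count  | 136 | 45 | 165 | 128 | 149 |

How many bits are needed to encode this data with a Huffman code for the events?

Merge the two smallest weights repeatedly:
io(45) + ze(128) → 173
de(136) + ga(149) → 285
be(165) + 173 → 338
285 + 338 → 623
The encoded length is the sum of every internal node's weight: 173 + 285 + 338 + 623 = 1419 bits.

1419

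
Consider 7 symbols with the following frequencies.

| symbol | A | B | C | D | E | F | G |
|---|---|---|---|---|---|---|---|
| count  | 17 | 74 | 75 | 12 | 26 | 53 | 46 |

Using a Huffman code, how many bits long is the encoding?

Merge the two smallest weights repeatedly:
merge D(12) and A(17): 29
merge E(26) and 29: 55
merge G(46) and F(53): 99
merge 55 and B(74): 129
merge C(75) and 99: 174
merge 129 and 174: 303
Total encoded bits = sum of merged weights = 29 + 55 + 99 + 129 + 174 + 303 = 789.

789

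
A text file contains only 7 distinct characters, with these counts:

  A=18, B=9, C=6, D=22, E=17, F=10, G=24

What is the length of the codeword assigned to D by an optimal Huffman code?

Repeatedly merge the two smallest:
combine C(6), B(9) → 15
combine F(10), 15 → 25
combine E(17), A(18) → 35
combine D(22), G(24) → 46
combine 25, 35 → 60
combine 46, 60 → 106
D sits 2 levels below the root, so its codeword is 2 bits.

2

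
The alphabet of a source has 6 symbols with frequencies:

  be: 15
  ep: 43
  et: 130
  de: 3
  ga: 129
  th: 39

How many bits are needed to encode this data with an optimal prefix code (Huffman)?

763

Merge the two smallest weights repeatedly:
de(3) + be(15) → 18
18 + th(39) → 57
ep(43) + 57 → 100
100 + ga(129) → 229
et(130) + 229 → 359
Each symbol's bit-cost is frequency × depth; summing gives 763 bits (equivalently 18 + 57 + 100 + 229 + 359).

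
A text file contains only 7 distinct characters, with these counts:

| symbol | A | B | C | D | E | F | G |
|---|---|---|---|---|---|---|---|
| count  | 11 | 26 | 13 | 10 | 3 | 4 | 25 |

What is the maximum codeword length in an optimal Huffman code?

Merge the two lowest-weight nodes at each step:
E(3) + F(4) → 7
7 + D(10) → 17
A(11) + C(13) → 24
17 + 24 → 41
G(25) + B(26) → 51
41 + 51 → 92
The rarest symbols sit at the bottom; the longest codeword is 4 bits.

4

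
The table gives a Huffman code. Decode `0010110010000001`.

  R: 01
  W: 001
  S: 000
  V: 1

WRVWSSV

Read left to right; each codeword is recognised as soon as it completes (prefix code):
  001→W | 01→R | 1→V | 001→W | 000→S | 000→S | 1→V
Decoded message: WRVWSSV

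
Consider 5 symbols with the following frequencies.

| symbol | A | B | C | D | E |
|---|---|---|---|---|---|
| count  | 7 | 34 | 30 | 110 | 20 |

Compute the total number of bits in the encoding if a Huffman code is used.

376

Greedily combine the two least-frequent nodes:
combine A(7), E(20) → 27
combine 27, C(30) → 57
combine B(34), 57 → 91
combine 91, D(110) → 201
Each symbol's bit-cost is frequency × depth; summing gives 376 bits (equivalently 27 + 57 + 91 + 201).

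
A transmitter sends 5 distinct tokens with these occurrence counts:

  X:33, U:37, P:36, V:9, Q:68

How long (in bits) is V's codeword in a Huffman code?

Huffman merges, smallest pair first:
combine V(9), X(33) → 42
combine P(36), U(37) → 73
combine 42, Q(68) → 110
combine 73, 110 → 183
V's leaf is at depth 3, giving a 3-bit codeword.

3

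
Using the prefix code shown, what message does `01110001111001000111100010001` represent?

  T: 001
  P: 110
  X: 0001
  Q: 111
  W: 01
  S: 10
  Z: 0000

WPTQTXQXX

Read left to right; each codeword is recognised as soon as it completes (prefix code):
  01→W | 110→P | 001→T | 111→Q | 001→T | 0001→X | 111→Q | 0001→X | 0001→X
Decoded message: WPTQTXQXX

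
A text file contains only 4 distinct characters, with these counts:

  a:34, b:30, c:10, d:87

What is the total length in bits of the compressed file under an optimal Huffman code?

275

Build the Huffman tree bottom-up:
merge c(10) and b(30): 40
merge a(34) and 40: 74
merge 74 and d(87): 161
Each symbol's bit-cost is frequency × depth; summing gives 275 bits (equivalently 40 + 74 + 161).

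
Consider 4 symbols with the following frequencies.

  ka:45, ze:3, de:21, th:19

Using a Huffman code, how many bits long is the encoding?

153

Merge the two smallest weights repeatedly:
ze(3) + th(19) → 22
de(21) + 22 → 43
43 + ka(45) → 88
Total encoded bits = sum of merged weights = 22 + 43 + 88 = 153.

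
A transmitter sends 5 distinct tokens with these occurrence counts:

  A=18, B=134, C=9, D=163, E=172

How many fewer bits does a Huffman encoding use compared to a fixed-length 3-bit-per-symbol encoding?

480

Fixed-length: 3 bits × 496 symbols = 1488 bits.
Huffman merges:
merge C(9) and A(18): 27
merge 27 and B(134): 161
merge 161 and D(163): 324
merge E(172) and 324: 496
Huffman total = 27 + 161 + 324 + 496 = 1008 bits.
Saving = 1488 − 1008 = 480 bits.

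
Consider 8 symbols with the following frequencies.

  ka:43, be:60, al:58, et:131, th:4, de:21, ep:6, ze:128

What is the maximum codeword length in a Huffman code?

Merge the two lowest-weight nodes at each step:
merge th(4) and ep(6): 10
merge 10 and de(21): 31
merge 31 and ka(43): 74
merge al(58) and be(60): 118
merge 74 and 118: 192
merge ze(128) and et(131): 259
merge 192 and 259: 451
The rarest symbols sit at the bottom; the longest codeword is 5 bits.

5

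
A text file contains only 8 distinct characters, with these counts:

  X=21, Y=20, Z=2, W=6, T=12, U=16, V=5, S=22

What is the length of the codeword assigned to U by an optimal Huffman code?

Repeatedly merge the two smallest:
Z(2) + V(5) → 7
W(6) + 7 → 13
T(12) + 13 → 25
U(16) + Y(20) → 36
X(21) + S(22) → 43
25 + 36 → 61
43 + 61 → 104
U sits 3 levels below the root, so its codeword is 3 bits.

3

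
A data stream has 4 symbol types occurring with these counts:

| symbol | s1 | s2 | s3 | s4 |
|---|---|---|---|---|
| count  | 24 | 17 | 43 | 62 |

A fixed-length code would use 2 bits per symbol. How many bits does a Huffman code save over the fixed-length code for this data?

21

Fixed-length: 2 bits × 146 symbols = 292 bits.
Huffman merges:
merge s2(17) and s1(24): 41
merge 41 and s3(43): 84
merge s4(62) and 84: 146
Huffman total = 41 + 84 + 146 = 271 bits.
Saving = 292 − 271 = 21 bits.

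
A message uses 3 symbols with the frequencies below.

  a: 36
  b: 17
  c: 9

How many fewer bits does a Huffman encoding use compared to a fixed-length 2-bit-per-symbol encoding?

Fixed-length: 2 bits × 62 symbols = 124 bits.
Huffman merges:
c(9) + b(17) → 26
26 + a(36) → 62
Huffman total = 26 + 62 = 88 bits.
Saving = 124 − 88 = 36 bits.

36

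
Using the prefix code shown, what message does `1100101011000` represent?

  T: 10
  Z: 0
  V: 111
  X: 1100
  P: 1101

Read left to right; each codeword is recognised as soon as it completes (prefix code):
  1100→X | 10→T | 10→T | 1100→X | 0→Z
Decoded message: XTTXZ

XTTXZ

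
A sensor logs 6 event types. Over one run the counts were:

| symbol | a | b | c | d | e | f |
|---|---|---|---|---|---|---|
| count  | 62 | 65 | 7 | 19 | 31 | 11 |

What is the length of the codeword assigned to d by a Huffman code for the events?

3

Huffman merges, smallest pair first:
merge c(7) and f(11): 18
merge 18 and d(19): 37
merge e(31) and 37: 68
merge a(62) and b(65): 127
merge 68 and 127: 195
d sits 3 levels below the root, so its codeword is 3 bits.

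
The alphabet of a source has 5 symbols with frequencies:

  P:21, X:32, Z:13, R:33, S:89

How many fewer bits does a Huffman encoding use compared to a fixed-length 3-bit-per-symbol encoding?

178

Fixed-length: 3 bits × 188 symbols = 564 bits.
Huffman merges:
combine Z(13), P(21) → 34
combine X(32), R(33) → 65
combine 34, 65 → 99
combine S(89), 99 → 188
Huffman total = 34 + 65 + 99 + 188 = 386 bits.
Saving = 564 − 386 = 178 bits.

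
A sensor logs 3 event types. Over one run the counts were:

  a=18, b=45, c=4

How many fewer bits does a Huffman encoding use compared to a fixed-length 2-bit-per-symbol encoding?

Fixed-length: 2 bits × 67 symbols = 134 bits.
Huffman merges:
combine c(4), a(18) → 22
combine 22, b(45) → 67
Huffman total = 22 + 67 = 89 bits.
Saving = 134 − 89 = 45 bits.

45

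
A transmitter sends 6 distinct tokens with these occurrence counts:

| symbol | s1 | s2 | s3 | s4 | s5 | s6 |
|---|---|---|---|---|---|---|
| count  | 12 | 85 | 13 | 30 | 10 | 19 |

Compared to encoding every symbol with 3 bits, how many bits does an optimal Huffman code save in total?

Fixed-length: 3 bits × 169 symbols = 507 bits.
Huffman merges:
s5(10) + s1(12) → 22
s3(13) + s6(19) → 32
22 + s4(30) → 52
32 + 52 → 84
84 + s2(85) → 169
Huffman total = 22 + 32 + 52 + 84 + 169 = 359 bits.
Saving = 507 − 359 = 148 bits.

148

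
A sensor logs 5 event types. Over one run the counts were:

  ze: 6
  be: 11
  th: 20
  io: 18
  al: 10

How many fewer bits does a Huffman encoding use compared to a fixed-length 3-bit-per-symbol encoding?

Fixed-length: 3 bits × 65 symbols = 195 bits.
Huffman merges:
ze(6) + al(10) → 16
be(11) + 16 → 27
io(18) + th(20) → 38
27 + 38 → 65
Huffman total = 16 + 27 + 38 + 65 = 146 bits.
Saving = 195 − 146 = 49 bits.

49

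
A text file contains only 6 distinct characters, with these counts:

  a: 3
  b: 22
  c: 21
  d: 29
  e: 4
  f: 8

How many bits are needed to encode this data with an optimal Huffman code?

196

Build the Huffman tree bottom-up:
combine a(3), e(4) → 7
combine 7, f(8) → 15
combine 15, c(21) → 36
combine b(22), d(29) → 51
combine 36, 51 → 87
Total encoded bits = sum of merged weights = 7 + 15 + 36 + 51 + 87 = 196.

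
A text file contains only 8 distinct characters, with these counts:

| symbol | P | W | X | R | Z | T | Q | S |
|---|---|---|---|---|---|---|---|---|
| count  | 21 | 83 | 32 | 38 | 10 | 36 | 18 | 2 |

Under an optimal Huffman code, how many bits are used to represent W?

Build the tree from the bottom:
combine S(2), Z(10) → 12
combine 12, Q(18) → 30
combine P(21), 30 → 51
combine X(32), T(36) → 68
combine R(38), 51 → 89
combine 68, W(83) → 151
combine 89, 151 → 240
The subtree containing W is merged 2 times, so code length = 2.

2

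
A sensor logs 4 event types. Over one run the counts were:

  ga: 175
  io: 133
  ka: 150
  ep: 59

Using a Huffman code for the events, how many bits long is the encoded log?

Merge the two smallest weights repeatedly:
combine ep(59), io(133) → 192
combine ka(150), ga(175) → 325
combine 192, 325 → 517
Total encoded bits = sum of merged weights = 192 + 325 + 517 = 1034.

1034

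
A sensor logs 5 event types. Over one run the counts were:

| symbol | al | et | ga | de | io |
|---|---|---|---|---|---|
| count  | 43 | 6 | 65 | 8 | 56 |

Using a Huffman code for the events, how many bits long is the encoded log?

Build the Huffman tree bottom-up:
et(6) + de(8) → 14
14 + al(43) → 57
io(56) + 57 → 113
ga(65) + 113 → 178
Total encoded bits = sum of merged weights = 14 + 57 + 113 + 178 = 362.

362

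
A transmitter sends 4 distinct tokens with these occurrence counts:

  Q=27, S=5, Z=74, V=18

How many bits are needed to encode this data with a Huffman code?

197

Build the Huffman tree bottom-up:
combine S(5), V(18) → 23
combine 23, Q(27) → 50
combine 50, Z(74) → 124
Total encoded bits = sum of merged weights = 23 + 50 + 124 = 197.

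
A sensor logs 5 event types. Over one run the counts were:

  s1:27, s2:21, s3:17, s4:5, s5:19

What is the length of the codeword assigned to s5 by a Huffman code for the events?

2

Huffman merges, smallest pair first:
s4(5) + s3(17) → 22
s5(19) + s2(21) → 40
22 + s1(27) → 49
40 + 49 → 89
s5's leaf is at depth 2, giving a 2-bit codeword.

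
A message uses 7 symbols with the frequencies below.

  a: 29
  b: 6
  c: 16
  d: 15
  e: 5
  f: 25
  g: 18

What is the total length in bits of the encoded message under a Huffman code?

299

Greedily combine the two least-frequent nodes:
merge e(5) and b(6): 11
merge 11 and d(15): 26
merge c(16) and g(18): 34
merge f(25) and 26: 51
merge a(29) and 34: 63
merge 51 and 63: 114
Each symbol's bit-cost is frequency × depth; summing gives 299 bits (equivalently 11 + 26 + 34 + 51 + 63 + 114).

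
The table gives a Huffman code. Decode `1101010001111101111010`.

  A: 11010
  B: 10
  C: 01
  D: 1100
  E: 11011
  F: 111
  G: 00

Read left to right; each codeword is recognised as soon as it completes (prefix code):
  11010→A | 10→B | 00→G | 111→F | 11011→E | 11010→A
Decoded message: ABGFEA

ABGFEA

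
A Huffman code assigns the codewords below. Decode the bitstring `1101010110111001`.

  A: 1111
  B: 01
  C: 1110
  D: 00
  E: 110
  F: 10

Read left to right; each codeword is recognised as soon as it completes (prefix code):
  110→E | 10→F | 10→F | 110→E | 1110→C | 01→B
Decoded message: EFFECB

EFFECB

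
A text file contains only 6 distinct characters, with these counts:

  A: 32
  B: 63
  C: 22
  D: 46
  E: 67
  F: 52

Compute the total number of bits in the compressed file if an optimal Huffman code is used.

Greedily combine the two least-frequent nodes:
merge C(22) and A(32): 54
merge D(46) and F(52): 98
merge 54 and B(63): 117
merge E(67) and 98: 165
merge 117 and 165: 282
The encoded length is the sum of every internal node's weight: 54 + 98 + 117 + 165 + 282 = 716 bits.

716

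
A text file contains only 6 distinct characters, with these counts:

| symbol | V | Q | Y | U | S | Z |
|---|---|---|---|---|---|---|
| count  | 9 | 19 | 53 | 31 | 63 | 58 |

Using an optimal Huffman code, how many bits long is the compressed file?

Greedily combine the two least-frequent nodes:
V(9) + Q(19) → 28
28 + U(31) → 59
Y(53) + Z(58) → 111
59 + S(63) → 122
111 + 122 → 233
Each symbol's bit-cost is frequency × depth; summing gives 553 bits (equivalently 28 + 59 + 111 + 122 + 233).

553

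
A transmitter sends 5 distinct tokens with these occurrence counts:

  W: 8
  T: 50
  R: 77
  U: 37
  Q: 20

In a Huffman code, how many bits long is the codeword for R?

1

Huffman merges, smallest pair first:
combine W(8), Q(20) → 28
combine 28, U(37) → 65
combine T(50), 65 → 115
combine R(77), 115 → 192
R is a child of the root — depth 1, so its codeword is a single bit.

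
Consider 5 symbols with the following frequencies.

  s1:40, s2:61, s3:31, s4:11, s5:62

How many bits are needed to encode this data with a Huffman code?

Build the Huffman tree bottom-up:
s4(11) + s3(31) → 42
s1(40) + 42 → 82
s2(61) + s5(62) → 123
82 + 123 → 205
The encoded length is the sum of every internal node's weight: 42 + 82 + 123 + 205 = 452 bits.

452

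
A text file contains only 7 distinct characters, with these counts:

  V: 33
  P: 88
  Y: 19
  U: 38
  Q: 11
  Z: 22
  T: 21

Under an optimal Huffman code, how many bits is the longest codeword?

4

Merge the two lowest-weight nodes at each step:
combine Q(11), Y(19) → 30
combine T(21), Z(22) → 43
combine 30, V(33) → 63
combine U(38), 43 → 81
combine 63, 81 → 144
combine P(88), 144 → 232
The first pair merged (Q, Y) ends up deepest, at depth 4.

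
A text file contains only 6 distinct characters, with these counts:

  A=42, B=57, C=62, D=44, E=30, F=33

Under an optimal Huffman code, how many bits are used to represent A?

Build the tree from the bottom:
combine E(30), F(33) → 63
combine A(42), D(44) → 86
combine B(57), C(62) → 119
combine 63, 86 → 149
combine 119, 149 → 268
A sits 3 levels below the root, so its codeword is 3 bits.

3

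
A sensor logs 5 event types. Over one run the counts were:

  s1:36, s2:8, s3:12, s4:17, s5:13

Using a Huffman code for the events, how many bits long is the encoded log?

186

Merge the two smallest weights repeatedly:
combine s2(8), s3(12) → 20
combine s5(13), s4(17) → 30
combine 20, 30 → 50
combine s1(36), 50 → 86
Total encoded bits = sum of merged weights = 20 + 30 + 50 + 86 = 186.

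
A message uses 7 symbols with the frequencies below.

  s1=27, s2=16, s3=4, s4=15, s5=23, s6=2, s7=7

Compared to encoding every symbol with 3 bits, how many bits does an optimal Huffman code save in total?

47

Fixed-length: 3 bits × 94 symbols = 282 bits.
Huffman merges:
merge s6(2) and s3(4): 6
merge 6 and s7(7): 13
merge 13 and s4(15): 28
merge s2(16) and s5(23): 39
merge s1(27) and 28: 55
merge 39 and 55: 94
Huffman total = 6 + 13 + 28 + 39 + 55 + 94 = 235 bits.
Saving = 282 − 235 = 47 bits.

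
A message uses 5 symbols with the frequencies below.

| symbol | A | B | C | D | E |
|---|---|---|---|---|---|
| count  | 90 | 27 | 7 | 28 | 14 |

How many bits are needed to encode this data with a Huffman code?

311

Build the Huffman tree bottom-up:
C(7) + E(14) → 21
21 + B(27) → 48
D(28) + 48 → 76
76 + A(90) → 166
Total encoded bits = sum of merged weights = 21 + 48 + 76 + 166 = 311.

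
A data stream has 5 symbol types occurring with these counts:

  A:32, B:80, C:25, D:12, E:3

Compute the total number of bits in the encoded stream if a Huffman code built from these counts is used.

279

Merge the two smallest weights repeatedly:
combine E(3), D(12) → 15
combine 15, C(25) → 40
combine A(32), 40 → 72
combine 72, B(80) → 152
The encoded length is the sum of every internal node's weight: 15 + 40 + 72 + 152 = 279 bits.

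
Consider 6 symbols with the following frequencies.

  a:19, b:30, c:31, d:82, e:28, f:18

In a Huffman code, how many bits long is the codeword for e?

3

Build the tree from the bottom:
merge f(18) and a(19): 37
merge e(28) and b(30): 58
merge c(31) and 37: 68
merge 58 and 68: 126
merge d(82) and 126: 208
The subtree containing e is merged 3 times, so code length = 3.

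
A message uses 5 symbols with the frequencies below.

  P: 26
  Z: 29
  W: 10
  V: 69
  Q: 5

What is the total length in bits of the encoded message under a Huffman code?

265

Build the Huffman tree bottom-up:
Q(5) + W(10) → 15
15 + P(26) → 41
Z(29) + 41 → 70
V(69) + 70 → 139
Each symbol's bit-cost is frequency × depth; summing gives 265 bits (equivalently 15 + 41 + 70 + 139).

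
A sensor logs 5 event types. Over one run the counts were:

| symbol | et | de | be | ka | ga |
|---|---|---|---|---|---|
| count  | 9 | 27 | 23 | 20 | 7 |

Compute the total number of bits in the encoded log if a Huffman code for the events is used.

188

Greedily combine the two least-frequent nodes:
ga(7) + et(9) → 16
16 + ka(20) → 36
be(23) + de(27) → 50
36 + 50 → 86
Total encoded bits = sum of merged weights = 16 + 36 + 50 + 86 = 188.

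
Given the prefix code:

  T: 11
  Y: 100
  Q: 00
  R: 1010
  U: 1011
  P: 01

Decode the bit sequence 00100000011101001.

QYQQTRP

Read left to right; each codeword is recognised as soon as it completes (prefix code):
  00→Q | 100→Y | 00→Q | 00→Q | 11→T | 1010→R | 01→P
Decoded message: QYQQTRP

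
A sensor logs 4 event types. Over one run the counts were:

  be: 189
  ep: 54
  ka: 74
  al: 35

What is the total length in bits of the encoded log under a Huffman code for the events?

Greedily combine the two least-frequent nodes:
combine al(35), ep(54) → 89
combine ka(74), 89 → 163
combine 163, be(189) → 352
Total encoded bits = sum of merged weights = 89 + 163 + 352 = 604.

604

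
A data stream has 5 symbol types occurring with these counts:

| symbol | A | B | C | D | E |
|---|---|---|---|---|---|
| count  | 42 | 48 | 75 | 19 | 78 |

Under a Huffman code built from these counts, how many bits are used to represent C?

Repeatedly merge the two smallest:
merge D(19) and A(42): 61
merge B(48) and 61: 109
merge C(75) and E(78): 153
merge 109 and 153: 262
C's leaf is at depth 2, giving a 2-bit codeword.

2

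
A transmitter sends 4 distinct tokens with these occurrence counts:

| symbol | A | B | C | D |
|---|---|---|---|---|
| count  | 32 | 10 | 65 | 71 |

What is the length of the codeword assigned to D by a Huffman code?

Repeatedly merge the two smallest:
merge B(10) and A(32): 42
merge 42 and C(65): 107
merge D(71) and 107: 178
D is a child of the root — depth 1, so its codeword is a single bit.

1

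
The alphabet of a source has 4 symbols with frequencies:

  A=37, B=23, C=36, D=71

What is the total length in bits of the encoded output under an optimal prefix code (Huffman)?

Merge the two smallest weights repeatedly:
B(23) + C(36) → 59
A(37) + 59 → 96
D(71) + 96 → 167
Total encoded bits = sum of merged weights = 59 + 96 + 167 = 322.

322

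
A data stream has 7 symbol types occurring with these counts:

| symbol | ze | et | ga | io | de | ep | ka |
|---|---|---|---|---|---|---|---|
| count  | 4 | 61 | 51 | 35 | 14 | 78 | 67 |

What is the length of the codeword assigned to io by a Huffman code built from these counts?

Build the tree from the bottom:
combine ze(4), de(14) → 18
combine 18, io(35) → 53
combine ga(51), 53 → 104
combine et(61), ka(67) → 128
combine ep(78), 104 → 182
combine 128, 182 → 310
io's leaf is at depth 4, giving a 4-bit codeword.

4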